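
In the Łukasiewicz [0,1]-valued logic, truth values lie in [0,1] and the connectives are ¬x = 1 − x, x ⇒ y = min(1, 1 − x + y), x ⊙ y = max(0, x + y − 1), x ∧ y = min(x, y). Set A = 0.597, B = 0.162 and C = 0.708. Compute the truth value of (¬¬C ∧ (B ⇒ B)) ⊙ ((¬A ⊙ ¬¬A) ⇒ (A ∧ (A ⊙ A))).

0.708

¬C = 1 − 0.708 = 0.292
¬¬C = 1 − 0.292 = 0.708
B ⇒ B = min(1, 1 − 0.162 + 0.162) = min(1, 1.000) = 1.000
¬¬C ∧ (B ⇒ B) = min(0.708, 1.000) = 0.708
¬A = 1 − 0.597 = 0.403
¬¬A = 1 − 0.403 = 0.597
¬A ⊙ ¬¬A = max(0, 0.403 + 0.597 − 1) = max(0, 0.000) = 0.000
A ⊙ A = max(0, 0.597 + 0.597 − 1) = max(0, 0.194) = 0.194
A ∧ (A ⊙ A) = min(0.597, 0.194) = 0.194
(¬A ⊙ ¬¬A) ⇒ (A ∧ (A ⊙ A)) = min(1, 1 − 0.000 + 0.194) = min(1, 1.194) = 1.000
(¬¬C ∧ (B ⇒ B)) ⊙ ((¬A ⊙ ¬¬A) ⇒ (A ∧ (A ⊙ A))) = max(0, 0.708 + 1.000 − 1) = max(0, 0.708) = 0.708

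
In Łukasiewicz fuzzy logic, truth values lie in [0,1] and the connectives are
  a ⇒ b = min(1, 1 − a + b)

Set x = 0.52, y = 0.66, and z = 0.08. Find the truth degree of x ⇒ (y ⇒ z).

y ⇒ z = min(1, 1 − 0.66 + 0.08) = min(1, 0.42) = 0.42
x ⇒ (y ⇒ z) = min(1, 1 − 0.52 + 0.42) = min(1, 0.90) = 0.90

0.90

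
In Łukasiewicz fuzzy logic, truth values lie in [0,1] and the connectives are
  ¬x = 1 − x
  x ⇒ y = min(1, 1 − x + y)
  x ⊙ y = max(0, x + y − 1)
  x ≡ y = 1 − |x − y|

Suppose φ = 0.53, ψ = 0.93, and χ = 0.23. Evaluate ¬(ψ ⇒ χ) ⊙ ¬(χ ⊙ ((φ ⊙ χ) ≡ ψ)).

0.70

ψ ⇒ χ = min(1, 1 − 0.93 + 0.23) = min(1, 0.30) = 0.30
¬(ψ ⇒ χ) = 1 − 0.30 = 0.70
φ ⊙ χ = max(0, 0.53 + 0.23 − 1) = max(0, -0.24) = 0.00
(φ ⊙ χ) ≡ ψ = 1 − |0.00 − 0.93| = 1 − 0.93 = 0.07
χ ⊙ ((φ ⊙ χ) ≡ ψ) = max(0, 0.23 + 0.07 − 1) = max(0, -0.70) = 0.00
¬(χ ⊙ ((φ ⊙ χ) ≡ ψ)) = 1 − 0.00 = 1.00
¬(ψ ⇒ χ) ⊙ ¬(χ ⊙ ((φ ⊙ χ) ≡ ψ)) = max(0, 0.70 + 1.00 − 1) = max(0, 0.70) = 0.70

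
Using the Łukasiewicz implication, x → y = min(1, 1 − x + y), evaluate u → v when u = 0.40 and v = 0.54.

u → v = min(1, 1 − 0.40 + 0.54) = min(1, 1.14) = 1.00
For comparison, the Gödel implication (1 if x ≤ y else y) would give 1.00.

1.00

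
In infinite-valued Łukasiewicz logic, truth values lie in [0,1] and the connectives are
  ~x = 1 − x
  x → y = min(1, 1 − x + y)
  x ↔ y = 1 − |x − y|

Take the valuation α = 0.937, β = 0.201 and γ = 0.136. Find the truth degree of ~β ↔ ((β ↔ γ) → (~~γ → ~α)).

0.807

~β = 1 − 0.201 = 0.799
β ↔ γ = 1 − |0.201 − 0.136| = 1 − 0.065 = 0.935
~γ = 1 − 0.136 = 0.864
~~γ = 1 − 0.864 = 0.136
~α = 1 − 0.937 = 0.063
~~γ → ~α = min(1, 1 − 0.136 + 0.063) = min(1, 0.927) = 0.927
(β ↔ γ) → (~~γ → ~α) = min(1, 1 − 0.935 + 0.927) = min(1, 0.992) = 0.992
~β ↔ ((β ↔ γ) → (~~γ → ~α)) = 1 − |0.799 − 0.992| = 1 − 0.193 = 0.807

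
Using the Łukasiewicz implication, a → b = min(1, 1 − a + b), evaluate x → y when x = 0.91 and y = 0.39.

0.48

x → y = min(1, 1 − 0.91 + 0.39) = min(1, 0.48) = 0.48
For comparison, the Gödel implication (1 if a ≤ b else b) would give 0.39.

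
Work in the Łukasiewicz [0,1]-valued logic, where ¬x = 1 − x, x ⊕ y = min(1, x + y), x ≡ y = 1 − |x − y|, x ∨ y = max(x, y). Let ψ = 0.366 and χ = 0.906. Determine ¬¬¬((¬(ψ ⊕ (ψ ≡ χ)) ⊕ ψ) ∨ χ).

ψ ≡ χ = 1 − |0.366 − 0.906| = 1 − 0.540 = 0.460
ψ ⊕ (ψ ≡ χ) = min(1, 0.366 + 0.460) = min(1, 0.826) = 0.826
¬(ψ ⊕ (ψ ≡ χ)) = 1 − 0.826 = 0.174
¬(ψ ⊕ (ψ ≡ χ)) ⊕ ψ = min(1, 0.174 + 0.366) = min(1, 0.540) = 0.540
(¬(ψ ⊕ (ψ ≡ χ)) ⊕ ψ) ∨ χ = max(0.540, 0.906) = 0.906
¬((¬(ψ ⊕ (ψ ≡ χ)) ⊕ ψ) ∨ χ) = 1 − 0.906 = 0.094
¬¬((¬(ψ ⊕ (ψ ≡ χ)) ⊕ ψ) ∨ χ) = 1 − 0.094 = 0.906
¬¬¬((¬(ψ ⊕ (ψ ≡ χ)) ⊕ ψ) ∨ χ) = 1 − 0.906 = 0.094

0.094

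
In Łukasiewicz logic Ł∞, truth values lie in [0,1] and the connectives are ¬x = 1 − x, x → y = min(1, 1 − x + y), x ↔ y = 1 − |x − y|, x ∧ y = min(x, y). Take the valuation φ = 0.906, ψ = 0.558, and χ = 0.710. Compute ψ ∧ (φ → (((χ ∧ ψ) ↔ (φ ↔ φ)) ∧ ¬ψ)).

χ ∧ ψ = min(0.710, 0.558) = 0.558
φ ↔ φ = 1 − |0.906 − 0.906| = 1 − 0.000 = 1.000
(χ ∧ ψ) ↔ (φ ↔ φ) = 1 − |0.558 − 1.000| = 1 − 0.442 = 0.558
¬ψ = 1 − 0.558 = 0.442
((χ ∧ ψ) ↔ (φ ↔ φ)) ∧ ¬ψ = min(0.558, 0.442) = 0.442
φ → (((χ ∧ ψ) ↔ (φ ↔ φ)) ∧ ¬ψ) = min(1, 1 − 0.906 + 0.442) = min(1, 0.536) = 0.536
ψ ∧ (φ → (((χ ∧ ψ) ↔ (φ ↔ φ)) ∧ ¬ψ)) = min(0.558, 0.536) = 0.536

0.536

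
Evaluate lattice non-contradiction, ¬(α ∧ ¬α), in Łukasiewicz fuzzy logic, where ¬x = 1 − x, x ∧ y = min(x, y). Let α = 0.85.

0.85

¬α = 1 − 0.85 = 0.15
α ∧ ¬α = min(0.85, 0.15) = 0.15
¬(α ∧ ¬α) = 1 − 0.15 = 0.85
(The value 0.85 < 1 shows this instance is not satisfied; not a Ł∞-tautology — its value is 1 − min(a, 1−a).)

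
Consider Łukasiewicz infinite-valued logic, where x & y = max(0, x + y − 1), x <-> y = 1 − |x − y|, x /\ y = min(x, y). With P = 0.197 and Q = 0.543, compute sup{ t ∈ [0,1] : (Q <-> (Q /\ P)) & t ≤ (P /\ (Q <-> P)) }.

Q /\ P = min(0.543, 0.197) = 0.197
Q <-> (Q /\ P) = 1 − |0.543 − 0.197| = 1 − 0.346 = 0.654
So the left factor is Q <-> (Q /\ P) = 0.654.
Q <-> P = 1 − |0.543 − 0.197| = 1 − 0.346 = 0.654
P /\ (Q <-> P) = min(0.197, 0.654) = 0.197
So the right-hand bound is P /\ (Q <-> P) = 0.197.
The residuum of the Łukasiewicz t-norm gives the supremum: min(1, 1 − 0.654 + 0.197).
1 − 0.654 + 0.197 = 0.543, so t = min(1, 0.543) = 0.543.
Check: 0.654 & 0.543 = max(0, 0.197) = 0.197 ≤ 0.197.

0.543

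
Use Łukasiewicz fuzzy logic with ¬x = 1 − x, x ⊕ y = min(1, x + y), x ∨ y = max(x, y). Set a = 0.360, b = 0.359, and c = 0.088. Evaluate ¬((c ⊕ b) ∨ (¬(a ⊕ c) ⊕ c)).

0.360

c ⊕ b = min(1, 0.088 + 0.359) = min(1, 0.447) = 0.447
a ⊕ c = min(1, 0.360 + 0.088) = min(1, 0.448) = 0.448
¬(a ⊕ c) = 1 − 0.448 = 0.552
¬(a ⊕ c) ⊕ c = min(1, 0.552 + 0.088) = min(1, 0.640) = 0.640
(c ⊕ b) ∨ (¬(a ⊕ c) ⊕ c) = max(0.447, 0.640) = 0.640
¬((c ⊕ b) ∨ (¬(a ⊕ c) ⊕ c)) = 1 − 0.640 = 0.360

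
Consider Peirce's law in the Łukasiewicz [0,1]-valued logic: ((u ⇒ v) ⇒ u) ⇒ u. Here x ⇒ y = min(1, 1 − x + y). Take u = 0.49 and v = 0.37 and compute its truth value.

0.88

u ⇒ v = min(1, 1 − 0.49 + 0.37) = min(1, 0.88) = 0.88
(u ⇒ v) ⇒ u = min(1, 1 − 0.88 + 0.49) = min(1, 0.61) = 0.61
((u ⇒ v) ⇒ u) ⇒ u = min(1, 1 − 0.61 + 0.49) = min(1, 0.88) = 0.88
(The value 0.88 < 1 shows this instance is not satisfied; not a Ł∞-tautology in general.)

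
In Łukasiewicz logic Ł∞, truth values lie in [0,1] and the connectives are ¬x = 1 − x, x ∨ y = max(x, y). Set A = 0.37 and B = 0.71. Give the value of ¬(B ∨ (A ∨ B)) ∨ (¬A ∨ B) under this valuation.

A ∨ B = max(0.37, 0.71) = 0.71
B ∨ (A ∨ B) = max(0.71, 0.71) = 0.71
¬(B ∨ (A ∨ B)) = 1 − 0.71 = 0.29
¬A = 1 − 0.37 = 0.63
¬A ∨ B = max(0.63, 0.71) = 0.71
¬(B ∨ (A ∨ B)) ∨ (¬A ∨ B) = max(0.29, 0.71) = 0.71

0.71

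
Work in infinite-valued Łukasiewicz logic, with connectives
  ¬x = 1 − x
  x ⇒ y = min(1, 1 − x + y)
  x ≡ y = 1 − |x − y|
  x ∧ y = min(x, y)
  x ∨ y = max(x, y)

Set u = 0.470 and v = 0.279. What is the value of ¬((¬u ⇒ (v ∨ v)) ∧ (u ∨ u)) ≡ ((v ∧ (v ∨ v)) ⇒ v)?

¬u = 1 − 0.470 = 0.530
v ∨ v = max(0.279, 0.279) = 0.279
¬u ⇒ (v ∨ v) = min(1, 1 − 0.530 + 0.279) = min(1, 0.749) = 0.749
u ∨ u = max(0.470, 0.470) = 0.470
(¬u ⇒ (v ∨ v)) ∧ (u ∨ u) = min(0.749, 0.470) = 0.470
¬((¬u ⇒ (v ∨ v)) ∧ (u ∨ u)) = 1 − 0.470 = 0.530
v ∧ (v ∨ v) = min(0.279, 0.279) = 0.279
(v ∧ (v ∨ v)) ⇒ v = min(1, 1 − 0.279 + 0.279) = min(1, 1.000) = 1.000
¬((¬u ⇒ (v ∨ v)) ∧ (u ∨ u)) ≡ ((v ∧ (v ∨ v)) ⇒ v) = 1 − |0.530 − 1.000| = 1 − 0.470 = 0.530

0.530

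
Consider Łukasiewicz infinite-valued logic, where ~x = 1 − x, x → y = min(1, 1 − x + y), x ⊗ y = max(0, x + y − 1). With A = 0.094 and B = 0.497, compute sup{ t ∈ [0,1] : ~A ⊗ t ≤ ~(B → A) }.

0.497

~A = 1 − 0.094 = 0.906
So the left factor is ~A = 0.906.
B → A = min(1, 1 − 0.497 + 0.094) = min(1, 0.597) = 0.597
~(B → A) = 1 − 0.597 = 0.403
So the right-hand bound is ~(B → A) = 0.403.
The residuum of the Łukasiewicz t-norm gives the supremum: min(1, 1 − 0.906 + 0.403).
1 − 0.906 + 0.403 = 0.497, so t = min(1, 0.497) = 0.497.
Check: 0.906 ⊗ 0.497 = max(0, 0.403) = 0.403 ≤ 0.403.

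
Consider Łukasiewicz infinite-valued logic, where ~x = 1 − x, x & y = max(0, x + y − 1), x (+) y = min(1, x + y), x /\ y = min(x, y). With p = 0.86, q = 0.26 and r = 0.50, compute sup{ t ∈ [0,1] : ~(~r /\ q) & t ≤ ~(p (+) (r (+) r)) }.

~r = 1 − 0.50 = 0.50
~r /\ q = min(0.50, 0.26) = 0.26
~(~r /\ q) = 1 − 0.26 = 0.74
So the left factor is ~(~r /\ q) = 0.74.
r (+) r = min(1, 0.50 + 0.50) = min(1, 1.00) = 1.00
p (+) (r (+) r) = min(1, 0.86 + 1.00) = min(1, 1.86) = 1.00
~(p (+) (r (+) r)) = 1 − 1.00 = 0.00
So the right-hand bound is ~(p (+) (r (+) r)) = 0.00.
The residuum of the Łukasiewicz t-norm gives the supremum: min(1, 1 − 0.74 + 0.00).
1 − 0.74 + 0.00 = 0.26, so t = min(1, 0.26) = 0.26.
Check: 0.74 & 0.26 = max(0, 0.00) = 0.00 ≤ 0.00.

0.26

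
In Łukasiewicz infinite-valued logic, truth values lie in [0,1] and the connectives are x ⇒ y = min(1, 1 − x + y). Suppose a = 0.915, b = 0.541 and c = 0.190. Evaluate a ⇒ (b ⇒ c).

b ⇒ c = min(1, 1 − 0.541 + 0.190) = min(1, 0.649) = 0.649
a ⇒ (b ⇒ c) = min(1, 1 − 0.915 + 0.649) = min(1, 0.734) = 0.734

0.734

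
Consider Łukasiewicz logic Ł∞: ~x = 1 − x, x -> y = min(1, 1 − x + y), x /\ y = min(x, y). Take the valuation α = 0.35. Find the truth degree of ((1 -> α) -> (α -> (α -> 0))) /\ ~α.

1 -> α = min(1, 1 − 1.00 + 0.35) = min(1, 0.35) = 0.35
α -> 0 = min(1, 1 − 0.35 + 0.00) = min(1, 0.65) = 0.65
α -> (α -> 0) = min(1, 1 − 0.35 + 0.65) = min(1, 1.30) = 1.00
(1 -> α) -> (α -> (α -> 0)) = min(1, 1 − 0.35 + 1.00) = min(1, 1.65) = 1.00
~α = 1 − 0.35 = 0.65
((1 -> α) -> (α -> (α -> 0))) /\ ~α = min(1.00, 0.65) = 0.65

0.65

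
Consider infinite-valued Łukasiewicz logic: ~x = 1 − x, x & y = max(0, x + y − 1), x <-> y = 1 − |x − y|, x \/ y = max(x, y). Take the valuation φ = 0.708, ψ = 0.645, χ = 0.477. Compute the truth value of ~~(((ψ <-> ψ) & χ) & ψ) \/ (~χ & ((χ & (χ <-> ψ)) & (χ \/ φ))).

0.122

ψ <-> ψ = 1 − |0.645 − 0.645| = 1 − 0.000 = 1.000
(ψ <-> ψ) & χ = max(0, 1.000 + 0.477 − 1) = max(0, 0.477) = 0.477
((ψ <-> ψ) & χ) & ψ = max(0, 0.477 + 0.645 − 1) = max(0, 0.122) = 0.122
~(((ψ <-> ψ) & χ) & ψ) = 1 − 0.122 = 0.878
~~(((ψ <-> ψ) & χ) & ψ) = 1 − 0.878 = 0.122
~χ = 1 − 0.477 = 0.523
χ <-> ψ = 1 − |0.477 − 0.645| = 1 − 0.168 = 0.832
χ & (χ <-> ψ) = max(0, 0.477 + 0.832 − 1) = max(0, 0.309) = 0.309
χ \/ φ = max(0.477, 0.708) = 0.708
(χ & (χ <-> ψ)) & (χ \/ φ) = max(0, 0.309 + 0.708 − 1) = max(0, 0.017) = 0.017
~χ & ((χ & (χ <-> ψ)) & (χ \/ φ)) = max(0, 0.523 + 0.017 − 1) = max(0, -0.460) = 0.000
~~(((ψ <-> ψ) & χ) & ψ) \/ (~χ & ((χ & (χ <-> ψ)) & (χ \/ φ))) = max(0.122, 0.000) = 0.122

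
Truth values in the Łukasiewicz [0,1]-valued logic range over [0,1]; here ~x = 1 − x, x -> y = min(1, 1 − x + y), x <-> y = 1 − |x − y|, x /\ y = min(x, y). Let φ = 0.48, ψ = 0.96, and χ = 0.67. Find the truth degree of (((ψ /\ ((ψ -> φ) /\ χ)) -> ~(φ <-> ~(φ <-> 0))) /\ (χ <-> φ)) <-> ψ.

ψ -> φ = min(1, 1 − 0.96 + 0.48) = min(1, 0.52) = 0.52
(ψ -> φ) /\ χ = min(0.52, 0.67) = 0.52
ψ /\ ((ψ -> φ) /\ χ) = min(0.96, 0.52) = 0.52
φ <-> 0 = 1 − |0.48 − 0.00| = 1 − 0.48 = 0.52
~(φ <-> 0) = 1 − 0.52 = 0.48
φ <-> ~(φ <-> 0) = 1 − |0.48 − 0.48| = 1 − 0.00 = 1.00
~(φ <-> ~(φ <-> 0)) = 1 − 1.00 = 0.00
(ψ /\ ((ψ -> φ) /\ χ)) -> ~(φ <-> ~(φ <-> 0)) = min(1, 1 − 0.52 + 0.00) = min(1, 0.48) = 0.48
χ <-> φ = 1 − |0.67 − 0.48| = 1 − 0.19 = 0.81
((ψ /\ ((ψ -> φ) /\ χ)) -> ~(φ <-> ~(φ <-> 0))) /\ (χ <-> φ) = min(0.48, 0.81) = 0.48
(((ψ /\ ((ψ -> φ) /\ χ)) -> ~(φ <-> ~(φ <-> 0))) /\ (χ <-> φ)) <-> ψ = 1 − |0.48 − 0.96| = 1 − 0.48 = 0.52

0.52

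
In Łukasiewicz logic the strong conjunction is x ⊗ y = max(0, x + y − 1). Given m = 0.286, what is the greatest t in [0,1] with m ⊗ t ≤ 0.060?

The residuum of the Łukasiewicz t-norm gives the supremum: min(1, 1 − 0.286 + 0.060).
1 − 0.286 + 0.060 = 0.774, so t = min(1, 0.774) = 0.774.
Check: 0.286 ⊗ 0.774 = max(0, 0.060) = 0.060 ≤ 0.060.

0.774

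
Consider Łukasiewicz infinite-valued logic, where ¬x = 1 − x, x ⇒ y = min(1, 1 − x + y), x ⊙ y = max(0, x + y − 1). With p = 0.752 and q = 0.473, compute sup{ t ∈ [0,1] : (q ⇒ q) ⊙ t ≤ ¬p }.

q ⇒ q = min(1, 1 − 0.473 + 0.473) = min(1, 1.000) = 1.000
So the left factor is q ⇒ q = 1.000.
¬p = 1 − 0.752 = 0.248
So the right-hand bound is ¬p = 0.248.
The residuum of the Łukasiewicz t-norm gives the supremum: min(1, 1 − 1.000 + 0.248).
1 − 1.000 + 0.248 = 0.248, so t = min(1, 0.248) = 0.248.
Check: 1.000 ⊙ 0.248 = max(0, 0.248) = 0.248 ≤ 0.248.

0.248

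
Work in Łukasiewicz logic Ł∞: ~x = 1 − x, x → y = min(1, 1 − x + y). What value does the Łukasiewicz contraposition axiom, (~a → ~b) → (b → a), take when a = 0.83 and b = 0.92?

~a = 1 − 0.83 = 0.17
~b = 1 − 0.92 = 0.08
~a → ~b = min(1, 1 − 0.17 + 0.08) = min(1, 0.91) = 0.91
b → a = min(1, 1 − 0.92 + 0.83) = min(1, 0.91) = 0.91
(~a → ~b) → (b → a) = min(1, 1 − 0.91 + 0.91) = min(1, 1.00) = 1.00
(As expected: an axiom of Ł∞, always 1.)

1.00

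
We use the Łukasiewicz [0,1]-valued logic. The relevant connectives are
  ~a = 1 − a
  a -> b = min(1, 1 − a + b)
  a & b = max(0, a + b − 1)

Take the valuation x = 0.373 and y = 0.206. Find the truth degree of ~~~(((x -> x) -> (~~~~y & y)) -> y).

x -> x = min(1, 1 − 0.373 + 0.373) = min(1, 1.000) = 1.000
~y = 1 − 0.206 = 0.794
~~y = 1 − 0.794 = 0.206
~~~y = 1 − 0.206 = 0.794
~~~~y = 1 − 0.794 = 0.206
~~~~y & y = max(0, 0.206 + 0.206 − 1) = max(0, -0.588) = 0.000
(x -> x) -> (~~~~y & y) = min(1, 1 − 1.000 + 0.000) = min(1, 0.000) = 0.000
((x -> x) -> (~~~~y & y)) -> y = min(1, 1 − 0.000 + 0.206) = min(1, 1.206) = 1.000
~(((x -> x) -> (~~~~y & y)) -> y) = 1 − 1.000 = 0.000
~~(((x -> x) -> (~~~~y & y)) -> y) = 1 − 0.000 = 1.000
~~~(((x -> x) -> (~~~~y & y)) -> y) = 1 − 1.000 = 0.000

0.000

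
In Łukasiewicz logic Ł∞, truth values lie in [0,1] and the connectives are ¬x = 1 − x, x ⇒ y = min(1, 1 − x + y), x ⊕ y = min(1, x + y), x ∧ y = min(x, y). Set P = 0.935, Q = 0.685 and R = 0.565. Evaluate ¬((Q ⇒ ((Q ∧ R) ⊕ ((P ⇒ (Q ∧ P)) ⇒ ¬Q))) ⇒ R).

0.435

Q ∧ R = min(0.685, 0.565) = 0.565
Q ∧ P = min(0.685, 0.935) = 0.685
P ⇒ (Q ∧ P) = min(1, 1 − 0.935 + 0.685) = min(1, 0.750) = 0.750
¬Q = 1 − 0.685 = 0.315
(P ⇒ (Q ∧ P)) ⇒ ¬Q = min(1, 1 − 0.750 + 0.315) = min(1, 0.565) = 0.565
(Q ∧ R) ⊕ ((P ⇒ (Q ∧ P)) ⇒ ¬Q) = min(1, 0.565 + 0.565) = min(1, 1.130) = 1.000
Q ⇒ ((Q ∧ R) ⊕ ((P ⇒ (Q ∧ P)) ⇒ ¬Q)) = min(1, 1 − 0.685 + 1.000) = min(1, 1.315) = 1.000
(Q ⇒ ((Q ∧ R) ⊕ ((P ⇒ (Q ∧ P)) ⇒ ¬Q))) ⇒ R = min(1, 1 − 1.000 + 0.565) = min(1, 0.565) = 0.565
¬((Q ⇒ ((Q ∧ R) ⊕ ((P ⇒ (Q ∧ P)) ⇒ ¬Q))) ⇒ R) = 1 − 0.565 = 0.435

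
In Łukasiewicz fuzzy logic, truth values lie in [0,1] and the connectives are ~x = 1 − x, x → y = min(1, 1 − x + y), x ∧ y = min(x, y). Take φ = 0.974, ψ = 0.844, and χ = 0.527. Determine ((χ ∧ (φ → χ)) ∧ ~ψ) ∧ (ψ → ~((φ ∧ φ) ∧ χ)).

φ → χ = min(1, 1 − 0.974 + 0.527) = min(1, 0.553) = 0.553
χ ∧ (φ → χ) = min(0.527, 0.553) = 0.527
~ψ = 1 − 0.844 = 0.156
(χ ∧ (φ → χ)) ∧ ~ψ = min(0.527, 0.156) = 0.156
φ ∧ φ = min(0.974, 0.974) = 0.974
(φ ∧ φ) ∧ χ = min(0.974, 0.527) = 0.527
~((φ ∧ φ) ∧ χ) = 1 − 0.527 = 0.473
ψ → ~((φ ∧ φ) ∧ χ) = min(1, 1 − 0.844 + 0.473) = min(1, 0.629) = 0.629
((χ ∧ (φ → χ)) ∧ ~ψ) ∧ (ψ → ~((φ ∧ φ) ∧ χ)) = min(0.156, 0.629) = 0.156

0.156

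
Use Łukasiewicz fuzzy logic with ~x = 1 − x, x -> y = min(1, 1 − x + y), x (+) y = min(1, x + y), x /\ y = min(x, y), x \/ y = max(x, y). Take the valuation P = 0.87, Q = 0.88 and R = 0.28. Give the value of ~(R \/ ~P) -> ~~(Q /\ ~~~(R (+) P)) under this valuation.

0.28

~P = 1 − 0.87 = 0.13
R \/ ~P = max(0.28, 0.13) = 0.28
~(R \/ ~P) = 1 − 0.28 = 0.72
R (+) P = min(1, 0.28 + 0.87) = min(1, 1.15) = 1.00
~(R (+) P) = 1 − 1.00 = 0.00
~~(R (+) P) = 1 − 0.00 = 1.00
~~~(R (+) P) = 1 − 1.00 = 0.00
Q /\ ~~~(R (+) P) = min(0.88, 0.00) = 0.00
~(Q /\ ~~~(R (+) P)) = 1 − 0.00 = 1.00
~~(Q /\ ~~~(R (+) P)) = 1 − 1.00 = 0.00
~(R \/ ~P) -> ~~(Q /\ ~~~(R (+) P)) = min(1, 1 − 0.72 + 0.00) = min(1, 0.28) = 0.28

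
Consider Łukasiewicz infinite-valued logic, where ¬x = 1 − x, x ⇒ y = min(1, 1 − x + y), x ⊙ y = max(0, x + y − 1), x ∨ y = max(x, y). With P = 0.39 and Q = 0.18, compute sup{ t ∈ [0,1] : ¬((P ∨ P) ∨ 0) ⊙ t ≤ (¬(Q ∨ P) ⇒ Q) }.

P ∨ P = max(0.39, 0.39) = 0.39
(P ∨ P) ∨ 0 = max(0.39, 0.00) = 0.39
¬((P ∨ P) ∨ 0) = 1 − 0.39 = 0.61
So the left factor is ¬((P ∨ P) ∨ 0) = 0.61.
Q ∨ P = max(0.18, 0.39) = 0.39
¬(Q ∨ P) = 1 − 0.39 = 0.61
¬(Q ∨ P) ⇒ Q = min(1, 1 − 0.61 + 0.18) = min(1, 0.57) = 0.57
So the right-hand bound is ¬(Q ∨ P) ⇒ Q = 0.57.
The residuum of the Łukasiewicz t-norm gives the supremum: min(1, 1 − 0.61 + 0.57).
1 − 0.61 + 0.57 = 0.96, so t = min(1, 0.96) = 0.96.
Check: 0.61 ⊙ 0.96 = max(0, 0.57) = 0.57 ≤ 0.57.

0.96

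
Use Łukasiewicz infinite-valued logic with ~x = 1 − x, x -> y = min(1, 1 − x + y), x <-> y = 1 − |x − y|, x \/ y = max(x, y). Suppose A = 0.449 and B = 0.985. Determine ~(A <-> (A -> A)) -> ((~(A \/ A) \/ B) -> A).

A -> A = min(1, 1 − 0.449 + 0.449) = min(1, 1.000) = 1.000
A <-> (A -> A) = 1 − |0.449 − 1.000| = 1 − 0.551 = 0.449
~(A <-> (A -> A)) = 1 − 0.449 = 0.551
A \/ A = max(0.449, 0.449) = 0.449
~(A \/ A) = 1 − 0.449 = 0.551
~(A \/ A) \/ B = max(0.551, 0.985) = 0.985
(~(A \/ A) \/ B) -> A = min(1, 1 − 0.985 + 0.449) = min(1, 0.464) = 0.464
~(A <-> (A -> A)) -> ((~(A \/ A) \/ B) -> A) = min(1, 1 − 0.551 + 0.464) = min(1, 0.913) = 0.913

0.913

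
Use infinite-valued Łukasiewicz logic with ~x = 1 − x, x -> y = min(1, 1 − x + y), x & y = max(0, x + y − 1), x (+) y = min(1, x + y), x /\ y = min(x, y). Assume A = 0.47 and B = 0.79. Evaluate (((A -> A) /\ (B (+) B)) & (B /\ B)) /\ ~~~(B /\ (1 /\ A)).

A -> A = min(1, 1 − 0.47 + 0.47) = min(1, 1.00) = 1.00
B (+) B = min(1, 0.79 + 0.79) = min(1, 1.58) = 1.00
(A -> A) /\ (B (+) B) = min(1.00, 1.00) = 1.00
B /\ B = min(0.79, 0.79) = 0.79
((A -> A) /\ (B (+) B)) & (B /\ B) = max(0, 1.00 + 0.79 − 1) = max(0, 0.79) = 0.79
1 /\ A = min(1.00, 0.47) = 0.47
B /\ (1 /\ A) = min(0.79, 0.47) = 0.47
~(B /\ (1 /\ A)) = 1 − 0.47 = 0.53
~~(B /\ (1 /\ A)) = 1 − 0.53 = 0.47
~~~(B /\ (1 /\ A)) = 1 − 0.47 = 0.53
(((A -> A) /\ (B (+) B)) & (B /\ B)) /\ ~~~(B /\ (1 /\ A)) = min(0.79, 0.53) = 0.53

0.53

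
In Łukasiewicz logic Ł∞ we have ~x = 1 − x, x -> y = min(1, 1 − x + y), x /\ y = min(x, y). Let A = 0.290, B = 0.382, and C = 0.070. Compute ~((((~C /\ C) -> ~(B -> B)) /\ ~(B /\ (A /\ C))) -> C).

0.860

~C = 1 − 0.070 = 0.930
~C /\ C = min(0.930, 0.070) = 0.070
B -> B = min(1, 1 − 0.382 + 0.382) = min(1, 1.000) = 1.000
~(B -> B) = 1 − 1.000 = 0.000
(~C /\ C) -> ~(B -> B) = min(1, 1 − 0.070 + 0.000) = min(1, 0.930) = 0.930
A /\ C = min(0.290, 0.070) = 0.070
B /\ (A /\ C) = min(0.382, 0.070) = 0.070
~(B /\ (A /\ C)) = 1 − 0.070 = 0.930
((~C /\ C) -> ~(B -> B)) /\ ~(B /\ (A /\ C)) = min(0.930, 0.930) = 0.930
(((~C /\ C) -> ~(B -> B)) /\ ~(B /\ (A /\ C))) -> C = min(1, 1 − 0.930 + 0.070) = min(1, 0.140) = 0.140
~((((~C /\ C) -> ~(B -> B)) /\ ~(B /\ (A /\ C))) -> C) = 1 − 0.140 = 0.860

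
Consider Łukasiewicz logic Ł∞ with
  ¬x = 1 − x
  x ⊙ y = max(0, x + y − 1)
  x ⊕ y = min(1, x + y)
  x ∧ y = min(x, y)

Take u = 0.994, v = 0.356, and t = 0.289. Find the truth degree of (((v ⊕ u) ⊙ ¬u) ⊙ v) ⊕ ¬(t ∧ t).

0.711

v ⊕ u = min(1, 0.356 + 0.994) = min(1, 1.350) = 1.000
¬u = 1 − 0.994 = 0.006
(v ⊕ u) ⊙ ¬u = max(0, 1.000 + 0.006 − 1) = max(0, 0.006) = 0.006
((v ⊕ u) ⊙ ¬u) ⊙ v = max(0, 0.006 + 0.356 − 1) = max(0, -0.638) = 0.000
t ∧ t = min(0.289, 0.289) = 0.289
¬(t ∧ t) = 1 − 0.289 = 0.711
(((v ⊕ u) ⊙ ¬u) ⊙ v) ⊕ ¬(t ∧ t) = min(1, 0.000 + 0.711) = min(1, 0.711) = 0.711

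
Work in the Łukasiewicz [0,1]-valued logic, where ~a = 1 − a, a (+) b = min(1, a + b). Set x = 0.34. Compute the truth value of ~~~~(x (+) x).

x (+) x = min(1, 0.34 + 0.34) = min(1, 0.68) = 0.68
~(x (+) x) = 1 − 0.68 = 0.32
~~(x (+) x) = 1 − 0.32 = 0.68
~~~(x (+) x) = 1 − 0.68 = 0.32
~~~~(x (+) x) = 1 − 0.32 = 0.68

0.68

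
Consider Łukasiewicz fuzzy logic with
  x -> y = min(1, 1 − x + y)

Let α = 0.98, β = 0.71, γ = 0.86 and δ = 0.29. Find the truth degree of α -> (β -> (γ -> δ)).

γ -> δ = min(1, 1 − 0.86 + 0.29) = min(1, 0.43) = 0.43
β -> (γ -> δ) = min(1, 1 − 0.71 + 0.43) = min(1, 0.72) = 0.72
α -> (β -> (γ -> δ)) = min(1, 1 − 0.98 + 0.72) = min(1, 0.74) = 0.74

0.74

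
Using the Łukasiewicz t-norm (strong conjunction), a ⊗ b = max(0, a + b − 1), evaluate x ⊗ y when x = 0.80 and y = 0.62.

x ⊗ y = max(0, 0.80 + 0.62 − 1) = max(0, 0.42) = 0.42
For comparison, the Gödel (minimum) t-norm min(a, b) would give 0.62.

0.42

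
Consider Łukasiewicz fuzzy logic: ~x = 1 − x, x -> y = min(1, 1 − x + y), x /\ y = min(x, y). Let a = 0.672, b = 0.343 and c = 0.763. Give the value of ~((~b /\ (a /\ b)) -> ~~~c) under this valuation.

0.106

~b = 1 − 0.343 = 0.657
a /\ b = min(0.672, 0.343) = 0.343
~b /\ (a /\ b) = min(0.657, 0.343) = 0.343
~c = 1 − 0.763 = 0.237
~~c = 1 − 0.237 = 0.763
~~~c = 1 − 0.763 = 0.237
(~b /\ (a /\ b)) -> ~~~c = min(1, 1 − 0.343 + 0.237) = min(1, 0.894) = 0.894
~((~b /\ (a /\ b)) -> ~~~c) = 1 − 0.894 = 0.106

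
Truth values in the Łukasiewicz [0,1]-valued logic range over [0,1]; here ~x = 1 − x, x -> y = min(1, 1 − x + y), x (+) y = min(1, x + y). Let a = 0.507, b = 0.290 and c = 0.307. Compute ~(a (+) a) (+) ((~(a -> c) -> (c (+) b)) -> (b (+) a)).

a (+) a = min(1, 0.507 + 0.507) = min(1, 1.014) = 1.000
~(a (+) a) = 1 − 1.000 = 0.000
a -> c = min(1, 1 − 0.507 + 0.307) = min(1, 0.800) = 0.800
~(a -> c) = 1 − 0.800 = 0.200
c (+) b = min(1, 0.307 + 0.290) = min(1, 0.597) = 0.597
~(a -> c) -> (c (+) b) = min(1, 1 − 0.200 + 0.597) = min(1, 1.397) = 1.000
b (+) a = min(1, 0.290 + 0.507) = min(1, 0.797) = 0.797
(~(a -> c) -> (c (+) b)) -> (b (+) a) = min(1, 1 − 1.000 + 0.797) = min(1, 0.797) = 0.797
~(a (+) a) (+) ((~(a -> c) -> (c (+) b)) -> (b (+) a)) = min(1, 0.000 + 0.797) = min(1, 0.797) = 0.797

0.797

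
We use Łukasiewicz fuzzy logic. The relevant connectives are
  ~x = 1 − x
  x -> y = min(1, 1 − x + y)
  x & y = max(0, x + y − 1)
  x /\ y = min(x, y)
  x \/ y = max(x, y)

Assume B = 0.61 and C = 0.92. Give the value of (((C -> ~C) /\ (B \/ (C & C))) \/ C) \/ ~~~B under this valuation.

~C = 1 − 0.92 = 0.08
C -> ~C = min(1, 1 − 0.92 + 0.08) = min(1, 0.16) = 0.16
C & C = max(0, 0.92 + 0.92 − 1) = max(0, 0.84) = 0.84
B \/ (C & C) = max(0.61, 0.84) = 0.84
(C -> ~C) /\ (B \/ (C & C)) = min(0.16, 0.84) = 0.16
((C -> ~C) /\ (B \/ (C & C))) \/ C = max(0.16, 0.92) = 0.92
~B = 1 − 0.61 = 0.39
~~B = 1 − 0.39 = 0.61
~~~B = 1 − 0.61 = 0.39
(((C -> ~C) /\ (B \/ (C & C))) \/ C) \/ ~~~B = max(0.92, 0.39) = 0.92

0.92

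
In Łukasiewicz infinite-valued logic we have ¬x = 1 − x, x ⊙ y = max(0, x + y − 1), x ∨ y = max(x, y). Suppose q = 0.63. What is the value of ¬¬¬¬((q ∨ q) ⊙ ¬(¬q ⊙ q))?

0.63

q ∨ q = max(0.63, 0.63) = 0.63
¬q = 1 − 0.63 = 0.37
¬q ⊙ q = max(0, 0.37 + 0.63 − 1) = max(0, 0.00) = 0.00
¬(¬q ⊙ q) = 1 − 0.00 = 1.00
(q ∨ q) ⊙ ¬(¬q ⊙ q) = max(0, 0.63 + 1.00 − 1) = max(0, 0.63) = 0.63
¬((q ∨ q) ⊙ ¬(¬q ⊙ q)) = 1 − 0.63 = 0.37
¬¬((q ∨ q) ⊙ ¬(¬q ⊙ q)) = 1 − 0.37 = 0.63
¬¬¬((q ∨ q) ⊙ ¬(¬q ⊙ q)) = 1 − 0.63 = 0.37
¬¬¬¬((q ∨ q) ⊙ ¬(¬q ⊙ q)) = 1 − 0.37 = 0.63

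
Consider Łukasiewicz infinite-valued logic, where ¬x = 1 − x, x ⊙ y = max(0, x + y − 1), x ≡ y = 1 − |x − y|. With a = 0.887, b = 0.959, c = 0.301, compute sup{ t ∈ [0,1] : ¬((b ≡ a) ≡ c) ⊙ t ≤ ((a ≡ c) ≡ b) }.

b ≡ a = 1 − |0.959 − 0.887| = 1 − 0.072 = 0.928
(b ≡ a) ≡ c = 1 − |0.928 − 0.301| = 1 − 0.627 = 0.373
¬((b ≡ a) ≡ c) = 1 − 0.373 = 0.627
So the left factor is ¬((b ≡ a) ≡ c) = 0.627.
a ≡ c = 1 − |0.887 − 0.301| = 1 − 0.586 = 0.414
(a ≡ c) ≡ b = 1 − |0.414 − 0.959| = 1 − 0.545 = 0.455
So the right-hand bound is (a ≡ c) ≡ b = 0.455.
The residuum of the Łukasiewicz t-norm gives the supremum: min(1, 1 − 0.627 + 0.455).
1 − 0.627 + 0.455 = 0.828, so t = min(1, 0.828) = 0.828.
Check: 0.627 ⊙ 0.828 = max(0, 0.455) = 0.455 ≤ 0.455.

0.828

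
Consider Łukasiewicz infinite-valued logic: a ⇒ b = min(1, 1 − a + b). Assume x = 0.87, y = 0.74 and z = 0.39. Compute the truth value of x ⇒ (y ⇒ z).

0.78

y ⇒ z = min(1, 1 − 0.74 + 0.39) = min(1, 0.65) = 0.65
x ⇒ (y ⇒ z) = min(1, 1 − 0.87 + 0.65) = min(1, 0.78) = 0.78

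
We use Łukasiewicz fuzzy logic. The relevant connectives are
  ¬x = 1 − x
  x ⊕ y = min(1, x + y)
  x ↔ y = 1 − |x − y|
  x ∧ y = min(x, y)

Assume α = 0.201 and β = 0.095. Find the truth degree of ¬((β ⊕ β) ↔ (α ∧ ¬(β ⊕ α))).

β ⊕ β = min(1, 0.095 + 0.095) = min(1, 0.190) = 0.190
β ⊕ α = min(1, 0.095 + 0.201) = min(1, 0.296) = 0.296
¬(β ⊕ α) = 1 − 0.296 = 0.704
α ∧ ¬(β ⊕ α) = min(0.201, 0.704) = 0.201
(β ⊕ β) ↔ (α ∧ ¬(β ⊕ α)) = 1 − |0.190 − 0.201| = 1 − 0.011 = 0.989
¬((β ⊕ β) ↔ (α ∧ ¬(β ⊕ α))) = 1 − 0.989 = 0.011

0.011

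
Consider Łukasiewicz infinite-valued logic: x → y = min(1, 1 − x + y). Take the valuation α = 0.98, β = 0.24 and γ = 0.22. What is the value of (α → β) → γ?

α → β = min(1, 1 − 0.98 + 0.24) = min(1, 0.26) = 0.26
(α → β) → γ = min(1, 1 − 0.26 + 0.22) = min(1, 0.96) = 0.96

0.96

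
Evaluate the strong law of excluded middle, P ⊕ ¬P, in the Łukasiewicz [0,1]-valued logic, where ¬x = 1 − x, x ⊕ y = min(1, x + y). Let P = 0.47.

1.00

¬P = 1 − 0.47 = 0.53
P ⊕ ¬P = min(1, 0.47 + 0.53) = min(1, 1.00) = 1.00
(As expected: always 1 in Ł∞ since a ⊕ (1−a) = 1.)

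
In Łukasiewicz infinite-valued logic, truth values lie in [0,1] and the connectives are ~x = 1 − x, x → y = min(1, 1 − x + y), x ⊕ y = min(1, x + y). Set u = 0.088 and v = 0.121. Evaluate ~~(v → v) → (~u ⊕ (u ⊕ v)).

1.000

v → v = min(1, 1 − 0.121 + 0.121) = min(1, 1.000) = 1.000
~(v → v) = 1 − 1.000 = 0.000
~~(v → v) = 1 − 0.000 = 1.000
~u = 1 − 0.088 = 0.912
u ⊕ v = min(1, 0.088 + 0.121) = min(1, 0.209) = 0.209
~u ⊕ (u ⊕ v) = min(1, 0.912 + 0.209) = min(1, 1.121) = 1.000
~~(v → v) → (~u ⊕ (u ⊕ v)) = min(1, 1 − 1.000 + 1.000) = min(1, 1.000) = 1.000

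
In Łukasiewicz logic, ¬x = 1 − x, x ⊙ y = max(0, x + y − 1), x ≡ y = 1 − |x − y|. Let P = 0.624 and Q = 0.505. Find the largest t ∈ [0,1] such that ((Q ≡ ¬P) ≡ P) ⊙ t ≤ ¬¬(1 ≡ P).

¬P = 1 − 0.624 = 0.376
Q ≡ ¬P = 1 − |0.505 − 0.376| = 1 − 0.129 = 0.871
(Q ≡ ¬P) ≡ P = 1 − |0.871 − 0.624| = 1 − 0.247 = 0.753
So the left factor is (Q ≡ ¬P) ≡ P = 0.753.
1 ≡ P = 1 − |1.000 − 0.624| = 1 − 0.376 = 0.624
¬(1 ≡ P) = 1 − 0.624 = 0.376
¬¬(1 ≡ P) = 1 − 0.376 = 0.624
So the right-hand bound is ¬¬(1 ≡ P) = 0.624.
The residuum of the Łukasiewicz t-norm gives the supremum: min(1, 1 − 0.753 + 0.624).
1 − 0.753 + 0.624 = 0.871, so t = min(1, 0.871) = 0.871.
Check: 0.753 ⊙ 0.871 = max(0, 0.624) = 0.624 ≤ 0.624.

0.871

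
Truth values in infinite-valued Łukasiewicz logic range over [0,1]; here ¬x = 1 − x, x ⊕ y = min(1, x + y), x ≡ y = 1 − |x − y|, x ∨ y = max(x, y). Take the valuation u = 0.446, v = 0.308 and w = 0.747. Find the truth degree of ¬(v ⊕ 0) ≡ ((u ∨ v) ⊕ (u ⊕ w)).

0.692

v ⊕ 0 = min(1, 0.308 + 0.000) = min(1, 0.308) = 0.308
¬(v ⊕ 0) = 1 − 0.308 = 0.692
u ∨ v = max(0.446, 0.308) = 0.446
u ⊕ w = min(1, 0.446 + 0.747) = min(1, 1.193) = 1.000
(u ∨ v) ⊕ (u ⊕ w) = min(1, 0.446 + 1.000) = min(1, 1.446) = 1.000
¬(v ⊕ 0) ≡ ((u ∨ v) ⊕ (u ⊕ w)) = 1 − |0.692 − 1.000| = 1 − 0.308 = 0.692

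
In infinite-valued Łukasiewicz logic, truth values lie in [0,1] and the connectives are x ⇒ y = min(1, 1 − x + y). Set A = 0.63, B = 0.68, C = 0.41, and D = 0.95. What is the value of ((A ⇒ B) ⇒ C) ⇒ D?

A ⇒ B = min(1, 1 − 0.63 + 0.68) = min(1, 1.05) = 1.00
(A ⇒ B) ⇒ C = min(1, 1 − 1.00 + 0.41) = min(1, 0.41) = 0.41
((A ⇒ B) ⇒ C) ⇒ D = min(1, 1 − 0.41 + 0.95) = min(1, 1.54) = 1.00

1.00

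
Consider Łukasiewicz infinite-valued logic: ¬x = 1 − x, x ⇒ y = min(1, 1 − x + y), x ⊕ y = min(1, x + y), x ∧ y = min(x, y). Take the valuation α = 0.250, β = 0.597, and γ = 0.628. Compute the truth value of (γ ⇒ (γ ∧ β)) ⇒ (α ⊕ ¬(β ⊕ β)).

γ ∧ β = min(0.628, 0.597) = 0.597
γ ⇒ (γ ∧ β) = min(1, 1 − 0.628 + 0.597) = min(1, 0.969) = 0.969
β ⊕ β = min(1, 0.597 + 0.597) = min(1, 1.194) = 1.000
¬(β ⊕ β) = 1 − 1.000 = 0.000
α ⊕ ¬(β ⊕ β) = min(1, 0.250 + 0.000) = min(1, 0.250) = 0.250
(γ ⇒ (γ ∧ β)) ⇒ (α ⊕ ¬(β ⊕ β)) = min(1, 1 − 0.969 + 0.250) = min(1, 0.281) = 0.281

0.281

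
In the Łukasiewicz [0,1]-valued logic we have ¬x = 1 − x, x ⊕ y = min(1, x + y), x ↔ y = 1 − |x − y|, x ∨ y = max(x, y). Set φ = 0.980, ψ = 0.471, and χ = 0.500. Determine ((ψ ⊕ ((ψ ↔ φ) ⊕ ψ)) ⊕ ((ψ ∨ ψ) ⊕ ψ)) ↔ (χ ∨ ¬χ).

ψ ↔ φ = 1 − |0.471 − 0.980| = 1 − 0.509 = 0.491
(ψ ↔ φ) ⊕ ψ = min(1, 0.491 + 0.471) = min(1, 0.962) = 0.962
ψ ⊕ ((ψ ↔ φ) ⊕ ψ) = min(1, 0.471 + 0.962) = min(1, 1.433) = 1.000
ψ ∨ ψ = max(0.471, 0.471) = 0.471
(ψ ∨ ψ) ⊕ ψ = min(1, 0.471 + 0.471) = min(1, 0.942) = 0.942
(ψ ⊕ ((ψ ↔ φ) ⊕ ψ)) ⊕ ((ψ ∨ ψ) ⊕ ψ) = min(1, 1.000 + 0.942) = min(1, 1.942) = 1.000
¬χ = 1 − 0.500 = 0.500
χ ∨ ¬χ = max(0.500, 0.500) = 0.500
((ψ ⊕ ((ψ ↔ φ) ⊕ ψ)) ⊕ ((ψ ∨ ψ) ⊕ ψ)) ↔ (χ ∨ ¬χ) = 1 − |1.000 − 0.500| = 1 − 0.500 = 0.500

0.500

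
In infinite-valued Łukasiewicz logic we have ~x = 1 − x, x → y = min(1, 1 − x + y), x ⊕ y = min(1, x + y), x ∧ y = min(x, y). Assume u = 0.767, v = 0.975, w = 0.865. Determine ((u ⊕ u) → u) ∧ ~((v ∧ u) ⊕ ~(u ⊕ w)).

0.233

u ⊕ u = min(1, 0.767 + 0.767) = min(1, 1.534) = 1.000
(u ⊕ u) → u = min(1, 1 − 1.000 + 0.767) = min(1, 0.767) = 0.767
v ∧ u = min(0.975, 0.767) = 0.767
u ⊕ w = min(1, 0.767 + 0.865) = min(1, 1.632) = 1.000
~(u ⊕ w) = 1 − 1.000 = 0.000
(v ∧ u) ⊕ ~(u ⊕ w) = min(1, 0.767 + 0.000) = min(1, 0.767) = 0.767
~((v ∧ u) ⊕ ~(u ⊕ w)) = 1 − 0.767 = 0.233
((u ⊕ u) → u) ∧ ~((v ∧ u) ⊕ ~(u ⊕ w)) = min(0.767, 0.233) = 0.233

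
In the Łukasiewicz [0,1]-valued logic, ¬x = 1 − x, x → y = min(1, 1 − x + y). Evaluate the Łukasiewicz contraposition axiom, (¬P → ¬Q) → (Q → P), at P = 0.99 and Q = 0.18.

1.00

¬P = 1 − 0.99 = 0.01
¬Q = 1 − 0.18 = 0.82
¬P → ¬Q = min(1, 1 − 0.01 + 0.82) = min(1, 1.81) = 1.00
Q → P = min(1, 1 − 0.18 + 0.99) = min(1, 1.81) = 1.00
(¬P → ¬Q) → (Q → P) = min(1, 1 − 1.00 + 1.00) = min(1, 1.00) = 1.00
(As expected: an axiom of Ł∞, always 1.)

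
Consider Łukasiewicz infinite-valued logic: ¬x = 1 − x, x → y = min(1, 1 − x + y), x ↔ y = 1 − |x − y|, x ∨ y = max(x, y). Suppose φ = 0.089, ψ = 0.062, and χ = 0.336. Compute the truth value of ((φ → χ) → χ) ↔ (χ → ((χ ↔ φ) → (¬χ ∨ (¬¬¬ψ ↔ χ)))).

φ → χ = min(1, 1 − 0.089 + 0.336) = min(1, 1.247) = 1.000
(φ → χ) → χ = min(1, 1 − 1.000 + 0.336) = min(1, 0.336) = 0.336
χ ↔ φ = 1 − |0.336 − 0.089| = 1 − 0.247 = 0.753
¬χ = 1 − 0.336 = 0.664
¬ψ = 1 − 0.062 = 0.938
¬¬ψ = 1 − 0.938 = 0.062
¬¬¬ψ = 1 − 0.062 = 0.938
¬¬¬ψ ↔ χ = 1 − |0.938 − 0.336| = 1 − 0.602 = 0.398
¬χ ∨ (¬¬¬ψ ↔ χ) = max(0.664, 0.398) = 0.664
(χ ↔ φ) → (¬χ ∨ (¬¬¬ψ ↔ χ)) = min(1, 1 − 0.753 + 0.664) = min(1, 0.911) = 0.911
χ → ((χ ↔ φ) → (¬χ ∨ (¬¬¬ψ ↔ χ))) = min(1, 1 − 0.336 + 0.911) = min(1, 1.575) = 1.000
((φ → χ) → χ) ↔ (χ → ((χ ↔ φ) → (¬χ ∨ (¬¬¬ψ ↔ χ)))) = 1 − |0.336 − 1.000| = 1 − 0.664 = 0.336

0.336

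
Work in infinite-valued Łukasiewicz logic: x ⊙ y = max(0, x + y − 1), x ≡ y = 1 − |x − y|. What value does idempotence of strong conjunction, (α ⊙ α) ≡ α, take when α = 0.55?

α ⊙ α = max(0, 0.55 + 0.55 − 1) = max(0, 0.10) = 0.10
(α ⊙ α) ≡ α = 1 − |0.10 − 0.55| = 1 − 0.45 = 0.55
(The value 0.55 < 1 shows this instance is not satisfied; fails in Ł∞ since a ⊗ a = max(0, 2a−1) ≠ a in general.)

0.55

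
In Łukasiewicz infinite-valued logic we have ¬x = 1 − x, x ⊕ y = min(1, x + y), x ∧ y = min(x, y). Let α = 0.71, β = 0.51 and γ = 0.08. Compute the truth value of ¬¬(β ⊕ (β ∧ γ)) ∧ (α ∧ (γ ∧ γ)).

β ∧ γ = min(0.51, 0.08) = 0.08
β ⊕ (β ∧ γ) = min(1, 0.51 + 0.08) = min(1, 0.59) = 0.59
¬(β ⊕ (β ∧ γ)) = 1 − 0.59 = 0.41
¬¬(β ⊕ (β ∧ γ)) = 1 − 0.41 = 0.59
γ ∧ γ = min(0.08, 0.08) = 0.08
α ∧ (γ ∧ γ) = min(0.71, 0.08) = 0.08
¬¬(β ⊕ (β ∧ γ)) ∧ (α ∧ (γ ∧ γ)) = min(0.59, 0.08) = 0.08

0.08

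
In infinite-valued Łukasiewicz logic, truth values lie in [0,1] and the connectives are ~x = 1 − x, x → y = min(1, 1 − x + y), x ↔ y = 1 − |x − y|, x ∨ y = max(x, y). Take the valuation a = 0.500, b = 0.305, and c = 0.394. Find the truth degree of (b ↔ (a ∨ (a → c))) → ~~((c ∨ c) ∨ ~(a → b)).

0.983

a → c = min(1, 1 − 0.500 + 0.394) = min(1, 0.894) = 0.894
a ∨ (a → c) = max(0.500, 0.894) = 0.894
b ↔ (a ∨ (a → c)) = 1 − |0.305 − 0.894| = 1 − 0.589 = 0.411
c ∨ c = max(0.394, 0.394) = 0.394
a → b = min(1, 1 − 0.500 + 0.305) = min(1, 0.805) = 0.805
~(a → b) = 1 − 0.805 = 0.195
(c ∨ c) ∨ ~(a → b) = max(0.394, 0.195) = 0.394
~((c ∨ c) ∨ ~(a → b)) = 1 − 0.394 = 0.606
~~((c ∨ c) ∨ ~(a → b)) = 1 − 0.606 = 0.394
(b ↔ (a ∨ (a → c))) → ~~((c ∨ c) ∨ ~(a → b)) = min(1, 1 − 0.411 + 0.394) = min(1, 0.983) = 0.983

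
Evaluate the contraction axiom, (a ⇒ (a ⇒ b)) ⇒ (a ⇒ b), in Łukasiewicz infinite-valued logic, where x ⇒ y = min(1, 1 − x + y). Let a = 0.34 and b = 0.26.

0.92

a ⇒ b = min(1, 1 − 0.34 + 0.26) = min(1, 0.92) = 0.92
a ⇒ (a ⇒ b) = min(1, 1 − 0.34 + 0.92) = min(1, 1.58) = 1.00
(a ⇒ (a ⇒ b)) ⇒ (a ⇒ b) = min(1, 1 − 1.00 + 0.92) = min(1, 0.92) = 0.92
(The value 0.92 < 1 shows this instance is not satisfied; fails in Ł∞ (the t-norm is not idempotent).)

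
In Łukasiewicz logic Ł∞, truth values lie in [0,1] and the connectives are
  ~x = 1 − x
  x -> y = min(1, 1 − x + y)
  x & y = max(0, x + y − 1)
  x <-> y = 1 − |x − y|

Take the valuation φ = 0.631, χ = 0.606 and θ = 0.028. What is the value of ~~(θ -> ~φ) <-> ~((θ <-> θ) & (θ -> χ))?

~φ = 1 − 0.631 = 0.369
θ -> ~φ = min(1, 1 − 0.028 + 0.369) = min(1, 1.341) = 1.000
~(θ -> ~φ) = 1 − 1.000 = 0.000
~~(θ -> ~φ) = 1 − 0.000 = 1.000
θ <-> θ = 1 − |0.028 − 0.028| = 1 − 0.000 = 1.000
θ -> χ = min(1, 1 − 0.028 + 0.606) = min(1, 1.578) = 1.000
(θ <-> θ) & (θ -> χ) = max(0, 1.000 + 1.000 − 1) = max(0, 1.000) = 1.000
~((θ <-> θ) & (θ -> χ)) = 1 − 1.000 = 0.000
~~(θ -> ~φ) <-> ~((θ <-> θ) & (θ -> χ)) = 1 − |1.000 − 0.000| = 1 − 1.000 = 0.000

0.000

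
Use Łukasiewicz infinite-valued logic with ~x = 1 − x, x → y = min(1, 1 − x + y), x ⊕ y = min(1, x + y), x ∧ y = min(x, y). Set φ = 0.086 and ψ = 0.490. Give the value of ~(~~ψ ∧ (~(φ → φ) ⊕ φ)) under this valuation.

~ψ = 1 − 0.490 = 0.510
~~ψ = 1 − 0.510 = 0.490
φ → φ = min(1, 1 − 0.086 + 0.086) = min(1, 1.000) = 1.000
~(φ → φ) = 1 − 1.000 = 0.000
~(φ → φ) ⊕ φ = min(1, 0.000 + 0.086) = min(1, 0.086) = 0.086
~~ψ ∧ (~(φ → φ) ⊕ φ) = min(0.490, 0.086) = 0.086
~(~~ψ ∧ (~(φ → φ) ⊕ φ)) = 1 − 0.086 = 0.914

0.914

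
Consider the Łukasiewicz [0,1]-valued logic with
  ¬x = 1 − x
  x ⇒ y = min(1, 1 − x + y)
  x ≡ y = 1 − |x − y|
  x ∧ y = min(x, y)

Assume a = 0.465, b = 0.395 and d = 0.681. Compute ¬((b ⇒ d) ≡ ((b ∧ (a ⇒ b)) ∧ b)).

0.605

b ⇒ d = min(1, 1 − 0.395 + 0.681) = min(1, 1.286) = 1.000
a ⇒ b = min(1, 1 − 0.465 + 0.395) = min(1, 0.930) = 0.930
b ∧ (a ⇒ b) = min(0.395, 0.930) = 0.395
(b ∧ (a ⇒ b)) ∧ b = min(0.395, 0.395) = 0.395
(b ⇒ d) ≡ ((b ∧ (a ⇒ b)) ∧ b) = 1 − |1.000 − 0.395| = 1 − 0.605 = 0.395
¬((b ⇒ d) ≡ ((b ∧ (a ⇒ b)) ∧ b)) = 1 − 0.395 = 0.605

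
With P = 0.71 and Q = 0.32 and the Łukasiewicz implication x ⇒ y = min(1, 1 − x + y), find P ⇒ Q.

P ⇒ Q = min(1, 1 − 0.71 + 0.32) = min(1, 0.61) = 0.61
For comparison, the Gödel implication (1 if x ≤ y else y) would give 0.32.

0.61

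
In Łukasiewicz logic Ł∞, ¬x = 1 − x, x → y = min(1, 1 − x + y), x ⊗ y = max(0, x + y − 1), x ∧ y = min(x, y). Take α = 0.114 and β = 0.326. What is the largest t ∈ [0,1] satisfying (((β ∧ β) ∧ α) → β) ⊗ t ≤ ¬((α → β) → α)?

0.886

β ∧ β = min(0.326, 0.326) = 0.326
(β ∧ β) ∧ α = min(0.326, 0.114) = 0.114
((β ∧ β) ∧ α) → β = min(1, 1 − 0.114 + 0.326) = min(1, 1.212) = 1.000
So the left factor is ((β ∧ β) ∧ α) → β = 1.000.
α → β = min(1, 1 − 0.114 + 0.326) = min(1, 1.212) = 1.000
(α → β) → α = min(1, 1 − 1.000 + 0.114) = min(1, 0.114) = 0.114
¬((α → β) → α) = 1 − 0.114 = 0.886
So the right-hand bound is ¬((α → β) → α) = 0.886.
The residuum of the Łukasiewicz t-norm gives the supremum: min(1, 1 − 1.000 + 0.886).
1 − 1.000 + 0.886 = 0.886, so t = min(1, 0.886) = 0.886.
Check: 1.000 ⊗ 0.886 = max(0, 0.886) = 0.886 ≤ 0.886.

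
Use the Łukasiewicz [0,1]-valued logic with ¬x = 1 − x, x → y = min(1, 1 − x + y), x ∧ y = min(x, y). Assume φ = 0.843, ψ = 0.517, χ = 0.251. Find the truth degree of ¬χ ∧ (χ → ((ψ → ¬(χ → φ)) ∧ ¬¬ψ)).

¬χ = 1 − 0.251 = 0.749
χ → φ = min(1, 1 − 0.251 + 0.843) = min(1, 1.592) = 1.000
¬(χ → φ) = 1 − 1.000 = 0.000
ψ → ¬(χ → φ) = min(1, 1 − 0.517 + 0.000) = min(1, 0.483) = 0.483
¬ψ = 1 − 0.517 = 0.483
¬¬ψ = 1 − 0.483 = 0.517
(ψ → ¬(χ → φ)) ∧ ¬¬ψ = min(0.483, 0.517) = 0.483
χ → ((ψ → ¬(χ → φ)) ∧ ¬¬ψ) = min(1, 1 − 0.251 + 0.483) = min(1, 1.232) = 1.000
¬χ ∧ (χ → ((ψ → ¬(χ → φ)) ∧ ¬¬ψ)) = min(0.749, 1.000) = 0.749

0.749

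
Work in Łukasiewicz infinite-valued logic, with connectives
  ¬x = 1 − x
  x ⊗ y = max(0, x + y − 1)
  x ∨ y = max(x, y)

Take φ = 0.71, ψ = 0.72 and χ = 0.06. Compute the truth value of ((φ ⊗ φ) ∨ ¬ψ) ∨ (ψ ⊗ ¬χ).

φ ⊗ φ = max(0, 0.71 + 0.71 − 1) = max(0, 0.42) = 0.42
¬ψ = 1 − 0.72 = 0.28
(φ ⊗ φ) ∨ ¬ψ = max(0.42, 0.28) = 0.42
¬χ = 1 − 0.06 = 0.94
ψ ⊗ ¬χ = max(0, 0.72 + 0.94 − 1) = max(0, 0.66) = 0.66
((φ ⊗ φ) ∨ ¬ψ) ∨ (ψ ⊗ ¬χ) = max(0.42, 0.66) = 0.66

0.66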